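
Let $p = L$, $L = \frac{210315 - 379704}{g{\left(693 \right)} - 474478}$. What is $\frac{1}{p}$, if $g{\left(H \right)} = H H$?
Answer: $- \frac{199}{5841} \approx -0.03407$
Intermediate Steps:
$g{\left(H \right)} = H^{2}$
$L = - \frac{5841}{199}$ ($L = \frac{210315 - 379704}{693^{2} - 474478} = - \frac{169389}{480249 - 474478} = - \frac{169389}{5771} = \left(-169389\right) \frac{1}{5771} = - \frac{5841}{199} \approx -29.352$)
$p = - \frac{5841}{199} \approx -29.352$
$\frac{1}{p} = \frac{1}{- \frac{5841}{199}} = - \frac{199}{5841}$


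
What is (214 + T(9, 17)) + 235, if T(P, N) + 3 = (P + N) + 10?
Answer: 482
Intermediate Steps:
T(P, N) = 7 + N + P (T(P, N) = -3 + ((P + N) + 10) = -3 + ((N + P) + 10) = -3 + (10 + N + P) = 7 + N + P)
(214 + T(9, 17)) + 235 = (214 + (7 + 17 + 9)) + 235 = (214 + 33) + 235 = 247 + 235 = 482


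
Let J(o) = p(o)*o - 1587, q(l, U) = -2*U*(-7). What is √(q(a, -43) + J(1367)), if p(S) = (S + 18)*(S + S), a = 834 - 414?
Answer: √5176266341 ≈ 71946.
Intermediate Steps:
a = 420
p(S) = 2*S*(18 + S) (p(S) = (18 + S)*(2*S) = 2*S*(18 + S))
q(l, U) = 14*U
J(o) = -1587 + 2*o²*(18 + o) (J(o) = (2*o*(18 + o))*o - 1587 = 2*o²*(18 + o) - 1587 = -1587 + 2*o²*(18 + o))
√(q(a, -43) + J(1367)) = √(14*(-43) + (-1587 + 2*1367²*(18 + 1367))) = √(-602 + (-1587 + 2*1868689*1385)) = √(-602 + (-1587 + 5176268530)) = √(-602 + 5176266943) = √5176266341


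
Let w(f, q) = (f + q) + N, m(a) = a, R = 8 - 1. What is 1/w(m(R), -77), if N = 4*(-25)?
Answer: -1/170 ≈ -0.0058824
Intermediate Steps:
R = 7
N = -100
w(f, q) = -100 + f + q (w(f, q) = (f + q) - 100 = -100 + f + q)
1/w(m(R), -77) = 1/(-100 + 7 - 77) = 1/(-170) = -1/170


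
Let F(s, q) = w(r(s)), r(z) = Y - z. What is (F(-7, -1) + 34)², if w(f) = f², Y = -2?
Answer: 3481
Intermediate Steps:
r(z) = -2 - z
F(s, q) = (-2 - s)²
(F(-7, -1) + 34)² = ((2 - 7)² + 34)² = ((-5)² + 34)² = (25 + 34)² = 59² = 3481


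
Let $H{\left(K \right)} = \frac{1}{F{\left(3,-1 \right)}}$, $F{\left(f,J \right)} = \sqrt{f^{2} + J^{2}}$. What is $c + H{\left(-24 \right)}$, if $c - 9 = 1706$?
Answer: $1715 + \frac{\sqrt{10}}{10} \approx 1715.3$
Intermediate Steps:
$c = 1715$ ($c = 9 + 1706 = 1715$)
$F{\left(f,J \right)} = \sqrt{J^{2} + f^{2}}$
$H{\left(K \right)} = \frac{\sqrt{10}}{10}$ ($H{\left(K \right)} = \frac{1}{\sqrt{\left(-1\right)^{2} + 3^{2}}} = \frac{1}{\sqrt{1 + 9}} = \frac{1}{\sqrt{10}} = \frac{\sqrt{10}}{10}$)
$c + H{\left(-24 \right)} = 1715 + \frac{\sqrt{10}}{10}$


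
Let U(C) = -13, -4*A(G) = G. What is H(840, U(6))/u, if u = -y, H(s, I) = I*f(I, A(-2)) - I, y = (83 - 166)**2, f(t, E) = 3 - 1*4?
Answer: -26/6889 ≈ -0.0037741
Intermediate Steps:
A(G) = -G/4
f(t, E) = -1 (f(t, E) = 3 - 4 = -1)
y = 6889 (y = (-83)**2 = 6889)
H(s, I) = -2*I (H(s, I) = I*(-1) - I = -I - I = -2*I)
u = -6889 (u = -1*6889 = -6889)
H(840, U(6))/u = -2*(-13)/(-6889) = 26*(-1/6889) = -26/6889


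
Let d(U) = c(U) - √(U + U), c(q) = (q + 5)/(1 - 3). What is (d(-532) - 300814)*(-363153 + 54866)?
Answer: 185311623987/2 + 616574*I*√266 ≈ 9.2656e+10 + 1.0056e+7*I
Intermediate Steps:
c(q) = -5/2 - q/2 (c(q) = (5 + q)/(-2) = (5 + q)*(-½) = -5/2 - q/2)
d(U) = -5/2 - U/2 - √2*√U (d(U) = (-5/2 - U/2) - √(U + U) = (-5/2 - U/2) - √(2*U) = (-5/2 - U/2) - √2*√U = -5/2 - U/2 - √2*√U)
(d(-532) - 300814)*(-363153 + 54866) = ((-5/2 - ½*(-532) - √2*√(-532)) - 300814)*(-363153 + 54866) = ((-5/2 + 266 - √2*2*I*√133) - 300814)*(-308287) = ((-5/2 + 266 - 2*I*√266) - 300814)*(-308287) = ((527/2 - 2*I*√266) - 300814)*(-308287) = (-601101/2 - 2*I*√266)*(-308287) = 185311623987/2 + 616574*I*√266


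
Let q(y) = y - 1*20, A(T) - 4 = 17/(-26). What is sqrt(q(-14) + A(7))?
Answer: I*sqrt(20722)/26 ≈ 5.5366*I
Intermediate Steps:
A(T) = 87/26 (A(T) = 4 + 17/(-26) = 4 + 17*(-1/26) = 4 - 17/26 = 87/26)
q(y) = -20 + y (q(y) = y - 20 = -20 + y)
sqrt(q(-14) + A(7)) = sqrt((-20 - 14) + 87/26) = sqrt(-34 + 87/26) = sqrt(-797/26) = I*sqrt(20722)/26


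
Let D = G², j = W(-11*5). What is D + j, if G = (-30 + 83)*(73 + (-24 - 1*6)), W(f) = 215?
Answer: 5194056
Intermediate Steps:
j = 215
G = 2279 (G = 53*(73 + (-24 - 6)) = 53*(73 - 30) = 53*43 = 2279)
D = 5193841 (D = 2279² = 5193841)
D + j = 5193841 + 215 = 5194056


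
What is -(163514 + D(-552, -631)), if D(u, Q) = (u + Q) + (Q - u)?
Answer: -162252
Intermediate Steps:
D(u, Q) = 2*Q (D(u, Q) = (Q + u) + (Q - u) = 2*Q)
-(163514 + D(-552, -631)) = -(163514 + 2*(-631)) = -(163514 - 1262) = -1*162252 = -162252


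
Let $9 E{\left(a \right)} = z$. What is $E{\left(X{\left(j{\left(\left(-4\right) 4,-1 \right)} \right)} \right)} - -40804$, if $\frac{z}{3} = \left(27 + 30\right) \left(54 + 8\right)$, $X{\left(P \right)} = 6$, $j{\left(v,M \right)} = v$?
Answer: $41982$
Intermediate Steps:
$z = 10602$ ($z = 3 \left(27 + 30\right) \left(54 + 8\right) = 3 \cdot 57 \cdot 62 = 3 \cdot 3534 = 10602$)
$E{\left(a \right)} = 1178$ ($E{\left(a \right)} = \frac{1}{9} \cdot 10602 = 1178$)
$E{\left(X{\left(j{\left(\left(-4\right) 4,-1 \right)} \right)} \right)} - -40804 = 1178 - -40804 = 1178 + 40804 = 41982$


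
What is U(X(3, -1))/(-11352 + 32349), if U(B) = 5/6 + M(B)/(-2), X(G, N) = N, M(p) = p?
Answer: 4/62991 ≈ 6.3501e-5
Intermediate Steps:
U(B) = ⅚ - B/2 (U(B) = 5/6 + B/(-2) = 5*(⅙) + B*(-½) = ⅚ - B/2)
U(X(3, -1))/(-11352 + 32349) = (⅚ - ½*(-1))/(-11352 + 32349) = (⅚ + ½)/20997 = (1/20997)*(4/3) = 4/62991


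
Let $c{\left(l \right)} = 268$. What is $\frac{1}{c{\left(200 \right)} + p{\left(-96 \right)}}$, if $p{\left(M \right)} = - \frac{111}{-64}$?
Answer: $\frac{64}{17263} \approx 0.0037073$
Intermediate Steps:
$p{\left(M \right)} = \frac{111}{64}$ ($p{\left(M \right)} = \left(-111\right) \left(- \frac{1}{64}\right) = \frac{111}{64}$)
$\frac{1}{c{\left(200 \right)} + p{\left(-96 \right)}} = \frac{1}{268 + \frac{111}{64}} = \frac{1}{\frac{17263}{64}} = \frac{64}{17263}$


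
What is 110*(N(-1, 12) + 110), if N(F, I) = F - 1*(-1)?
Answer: 12100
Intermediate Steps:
N(F, I) = 1 + F (N(F, I) = F + 1 = 1 + F)
110*(N(-1, 12) + 110) = 110*((1 - 1) + 110) = 110*(0 + 110) = 110*110 = 12100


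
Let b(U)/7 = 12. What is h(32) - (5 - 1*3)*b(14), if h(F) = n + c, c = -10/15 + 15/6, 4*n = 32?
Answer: -949/6 ≈ -158.17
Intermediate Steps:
n = 8 (n = (¼)*32 = 8)
b(U) = 84 (b(U) = 7*12 = 84)
c = 11/6 (c = -10*1/15 + 15*(⅙) = -⅔ + 5/2 = 11/6 ≈ 1.8333)
h(F) = 59/6 (h(F) = 8 + 11/6 = 59/6)
h(32) - (5 - 1*3)*b(14) = 59/6 - (5 - 1*3)*84 = 59/6 - (5 - 3)*84 = 59/6 - 2*84 = 59/6 - 1*168 = 59/6 - 168 = -949/6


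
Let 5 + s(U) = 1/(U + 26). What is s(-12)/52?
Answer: -69/728 ≈ -0.094780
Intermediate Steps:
s(U) = -5 + 1/(26 + U) (s(U) = -5 + 1/(U + 26) = -5 + 1/(26 + U))
s(-12)/52 = ((-129 - 5*(-12))/(26 - 12))/52 = ((-129 + 60)/14)*(1/52) = ((1/14)*(-69))*(1/52) = -69/14*1/52 = -69/728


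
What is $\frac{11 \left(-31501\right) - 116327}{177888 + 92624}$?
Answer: $- \frac{231419}{135256} \approx -1.711$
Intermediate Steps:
$\frac{11 \left(-31501\right) - 116327}{177888 + 92624} = \frac{-346511 - 116327}{270512} = \left(-462838\right) \frac{1}{270512} = - \frac{231419}{135256}$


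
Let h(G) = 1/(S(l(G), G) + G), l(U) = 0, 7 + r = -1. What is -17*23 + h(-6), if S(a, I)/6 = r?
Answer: -21115/54 ≈ -391.02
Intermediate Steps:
r = -8 (r = -7 - 1 = -8)
S(a, I) = -48 (S(a, I) = 6*(-8) = -48)
h(G) = 1/(-48 + G)
-17*23 + h(-6) = -17*23 + 1/(-48 - 6) = -391 + 1/(-54) = -391 - 1/54 = -21115/54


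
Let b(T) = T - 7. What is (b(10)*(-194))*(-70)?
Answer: 40740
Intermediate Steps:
b(T) = -7 + T
(b(10)*(-194))*(-70) = ((-7 + 10)*(-194))*(-70) = (3*(-194))*(-70) = -582*(-70) = 40740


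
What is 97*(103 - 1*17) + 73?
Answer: 8415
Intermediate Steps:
97*(103 - 1*17) + 73 = 97*(103 - 17) + 73 = 97*86 + 73 = 8342 + 73 = 8415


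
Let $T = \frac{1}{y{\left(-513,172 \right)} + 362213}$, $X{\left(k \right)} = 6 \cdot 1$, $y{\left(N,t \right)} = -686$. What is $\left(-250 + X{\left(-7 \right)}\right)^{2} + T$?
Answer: $\frac{21523871473}{361527} \approx 59536.0$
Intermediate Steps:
$X{\left(k \right)} = 6$
$T = \frac{1}{361527}$ ($T = \frac{1}{-686 + 362213} = \frac{1}{361527} \approx 2.766 \cdot 10^{-6}$)
$\left(-250 + X{\left(-7 \right)}\right)^{2} + T = \left(-250 + 6\right)^{2} + \frac{1}{361527} = \left(-244\right)^{2} + \frac{1}{361527} = 59536 + \frac{1}{361527} = \frac{21523871473}{361527}$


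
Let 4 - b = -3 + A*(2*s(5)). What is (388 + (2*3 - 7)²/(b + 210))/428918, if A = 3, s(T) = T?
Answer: 72557/80207666 ≈ 0.00090461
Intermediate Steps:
b = -23 (b = 4 - (-3 + 3*(2*5)) = 4 - (-3 + 3*10) = 4 - (-3 + 30) = 4 - 1*27 = 4 - 27 = -23)
(388 + (2*3 - 7)²/(b + 210))/428918 = (388 + (2*3 - 7)²/(-23 + 210))/428918 = (388 + (6 - 7)²/187)*(1/428918) = (388 + (1/187)*(-1)²)*(1/428918) = (388 + (1/187)*1)*(1/428918) = (388 + 1/187)*(1/428918) = (72557/187)*(1/428918) = 72557/80207666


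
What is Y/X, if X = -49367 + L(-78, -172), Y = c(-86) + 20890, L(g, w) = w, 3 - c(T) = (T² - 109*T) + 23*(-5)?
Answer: -4238/49539 ≈ -0.085549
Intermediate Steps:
c(T) = 118 - T² + 109*T (c(T) = 3 - ((T² - 109*T) + 23*(-5)) = 3 - ((T² - 109*T) - 115) = 3 - (-115 + T² - 109*T) = 3 + (115 - T² + 109*T) = 118 - T² + 109*T)
Y = 4238 (Y = (118 - 1*(-86)² + 109*(-86)) + 20890 = (118 - 1*7396 - 9374) + 20890 = (118 - 7396 - 9374) + 20890 = -16652 + 20890 = 4238)
X = -49539 (X = -49367 - 172 = -49539)
Y/X = 4238/(-49539) = 4238*(-1/49539) = -4238/49539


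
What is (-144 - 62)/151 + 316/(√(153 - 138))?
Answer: -206/151 + 316*√15/15 ≈ 80.227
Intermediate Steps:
(-144 - 62)/151 + 316/(√(153 - 138)) = -206*1/151 + 316/(√15) = -206/151 + 316*(√15/15) = -206/151 + 316*√15/15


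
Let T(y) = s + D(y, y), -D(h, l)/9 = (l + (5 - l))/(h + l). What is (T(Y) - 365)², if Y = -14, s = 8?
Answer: 99022401/784 ≈ 1.2630e+5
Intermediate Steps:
D(h, l) = -45/(h + l) (D(h, l) = -9*(l + (5 - l))/(h + l) = -45/(h + l))
T(y) = 8 - 45/(2*y) (T(y) = 8 - 45/(y + y) = 8 - 45*1/(2*y) = 8 - 45/(2*y))
(T(Y) - 365)² = ((8 - 45/2/(-14)) - 365)² = ((8 - 45/2*(-1/14)) - 365)² = ((8 + 45/28) - 365)² = (269/28 - 365)² = (-9951/28)² = 99022401/784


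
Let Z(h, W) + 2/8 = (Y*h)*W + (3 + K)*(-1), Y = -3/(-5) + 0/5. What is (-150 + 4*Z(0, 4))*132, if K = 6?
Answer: -24684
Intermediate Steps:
Y = 3/5 (Y = -3*(-1/5) + 0*(1/5) = 3/5 + 0 = 3/5 ≈ 0.60000)
Z(h, W) = -37/4 + 3*W*h/5 (Z(h, W) = -1/4 + ((3*h/5)*W + (3 + 6)*(-1)) = -1/4 + (3*W*h/5 + 9*(-1)) = -1/4 + (3*W*h/5 - 9) = -1/4 + (-9 + 3*W*h/5) = -37/4 + 3*W*h/5)
(-150 + 4*Z(0, 4))*132 = (-150 + 4*(-37/4 + (3/5)*4*0))*132 = (-150 + 4*(-37/4 + 0))*132 = (-150 + 4*(-37/4))*132 = (-150 - 37)*132 = -187*132 = -24684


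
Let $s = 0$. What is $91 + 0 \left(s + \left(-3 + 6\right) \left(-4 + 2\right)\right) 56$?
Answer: $91$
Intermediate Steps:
$91 + 0 \left(s + \left(-3 + 6\right) \left(-4 + 2\right)\right) 56 = 91 + 0 \left(0 + \left(-3 + 6\right) \left(-4 + 2\right)\right) 56 = 91 + 0 \left(0 + 3 \left(-2\right)\right) 56 = 91 + 0 \left(0 - 6\right) 56 = 91 + 0 \left(-6\right) 56 = 91 + 0 \cdot 56 = 91 + 0 = 91$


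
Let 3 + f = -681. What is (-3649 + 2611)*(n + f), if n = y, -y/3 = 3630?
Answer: 12013812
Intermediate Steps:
f = -684 (f = -3 - 681 = -684)
y = -10890 (y = -3*3630 = -10890)
n = -10890
(-3649 + 2611)*(n + f) = (-3649 + 2611)*(-10890 - 684) = -1038*(-11574) = 12013812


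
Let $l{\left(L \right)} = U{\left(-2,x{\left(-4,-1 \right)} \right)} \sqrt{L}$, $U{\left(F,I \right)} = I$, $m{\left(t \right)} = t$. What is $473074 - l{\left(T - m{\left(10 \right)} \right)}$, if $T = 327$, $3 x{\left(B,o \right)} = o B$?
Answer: $473074 - \frac{4 \sqrt{317}}{3} \approx 4.7305 \cdot 10^{5}$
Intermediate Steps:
$x{\left(B,o \right)} = \frac{B o}{3}$ ($x{\left(B,o \right)} = \frac{o B}{3} = \frac{B o}{3}$)
$l{\left(L \right)} = \frac{4 \sqrt{L}}{3}$ ($l{\left(L \right)} = \frac{1}{3} \left(-4\right) \left(-1\right) \sqrt{L} = \frac{4 \sqrt{L}}{3}$)
$473074 - l{\left(T - m{\left(10 \right)} \right)} = 473074 - \frac{4 \sqrt{327 - 10}}{3} = 473074 - \frac{4 \sqrt{317}}{3}$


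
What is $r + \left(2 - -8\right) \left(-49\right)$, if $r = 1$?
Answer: $-489$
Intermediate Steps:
$r + \left(2 - -8\right) \left(-49\right) = 1 + \left(2 - -8\right) \left(-49\right) = 1 + \left(2 + 8\right) \left(-49\right) = 1 + 10 \left(-49\right) = 1 - 490 = -489$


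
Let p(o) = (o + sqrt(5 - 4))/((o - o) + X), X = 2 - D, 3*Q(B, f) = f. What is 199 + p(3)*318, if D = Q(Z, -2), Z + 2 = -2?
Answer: 676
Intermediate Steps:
Z = -4 (Z = -2 - 2 = -4)
Q(B, f) = f/3
D = -2/3 (D = (1/3)*(-2) = -2/3 ≈ -0.66667)
X = 8/3 (X = 2 - 1*(-2/3) = 2 + 2/3 = 8/3 ≈ 2.6667)
p(o) = 3/8 + 3*o/8 (p(o) = (o + sqrt(5 - 4))/((o - o) + 8/3) = (o + sqrt(1))/(0 + 8/3) = (o + 1)/(8/3) = (1 + o)*(3/8) = 3/8 + 3*o/8)
199 + p(3)*318 = 199 + (3/8 + (3/8)*3)*318 = 199 + (3/8 + 9/8)*318 = 199 + (3/2)*318 = 199 + 477 = 676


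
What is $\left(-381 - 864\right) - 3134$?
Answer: $-4379$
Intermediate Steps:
$\left(-381 - 864\right) - 3134 = -1245 - 3134 = -4379$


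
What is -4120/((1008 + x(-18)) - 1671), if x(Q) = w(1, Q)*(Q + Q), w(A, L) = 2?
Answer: 824/147 ≈ 5.6054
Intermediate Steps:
x(Q) = 4*Q (x(Q) = 2*(Q + Q) = 2*(2*Q) = 4*Q)
-4120/((1008 + x(-18)) - 1671) = -4120/((1008 + 4*(-18)) - 1671) = -4120/((1008 - 72) - 1671) = -4120/(936 - 1671) = -4120/(-735) = -4120*(-1/735) = 824/147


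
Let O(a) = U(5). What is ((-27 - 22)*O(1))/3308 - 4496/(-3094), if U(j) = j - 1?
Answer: 1783293/1279369 ≈ 1.3939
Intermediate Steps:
U(j) = -1 + j
O(a) = 4 (O(a) = -1 + 5 = 4)
((-27 - 22)*O(1))/3308 - 4496/(-3094) = ((-27 - 22)*4)/3308 - 4496/(-3094) = -49*4*(1/3308) - 4496*(-1/3094) = -196*1/3308 + 2248/1547 = -49/827 + 2248/1547 = 1783293/1279369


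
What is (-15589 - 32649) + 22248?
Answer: -25990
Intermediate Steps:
(-15589 - 32649) + 22248 = -48238 + 22248 = -25990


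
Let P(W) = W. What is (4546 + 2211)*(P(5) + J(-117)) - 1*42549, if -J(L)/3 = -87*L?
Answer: -206347273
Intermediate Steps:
J(L) = 261*L (J(L) = -(-261)*L = 261*L)
(4546 + 2211)*(P(5) + J(-117)) - 1*42549 = (4546 + 2211)*(5 + 261*(-117)) - 1*42549 = 6757*(5 - 30537) - 42549 = 6757*(-30532) - 42549 = -206304724 - 42549 = -206347273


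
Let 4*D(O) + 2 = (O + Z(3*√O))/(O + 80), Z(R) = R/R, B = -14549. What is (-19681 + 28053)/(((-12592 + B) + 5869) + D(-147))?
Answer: -80132/203603 ≈ -0.39357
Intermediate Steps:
Z(R) = 1
D(O) = -½ + (1 + O)/(4*(80 + O)) (D(O) = -½ + ((O + 1)/(O + 80))/4 = -½ + ((1 + O)/(80 + O))/4 = -½ + (1 + O)/(4*(80 + O)))
(-19681 + 28053)/(((-12592 + B) + 5869) + D(-147)) = (-19681 + 28053)/(((-12592 - 14549) + 5869) + (-159 - 1*(-147))/(4*(80 - 147))) = 8372/((-27141 + 5869) + (¼)*(-159 + 147)/(-67)) = 8372/(-21272 + (¼)*(-1/67)*(-12)) = 8372/(-21272 + 3/67) = 8372/(-1425221/67) = 8372*(-67/1425221) = -80132/203603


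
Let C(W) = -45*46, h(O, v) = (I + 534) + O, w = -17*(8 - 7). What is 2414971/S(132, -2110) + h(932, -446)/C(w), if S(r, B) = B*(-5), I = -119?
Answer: 83079652/363975 ≈ 228.26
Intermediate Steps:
S(r, B) = -5*B
w = -17 (w = -17*1 = -17)
h(O, v) = 415 + O (h(O, v) = (-119 + 534) + O = 415 + O)
C(W) = -2070
2414971/S(132, -2110) + h(932, -446)/C(w) = 2414971/((-5*(-2110))) + (415 + 932)/(-2070) = 2414971/10550 + 1347*(-1/2070) = 2414971*(1/10550) - 449/690 = 2414971/10550 - 449/690 = 83079652/363975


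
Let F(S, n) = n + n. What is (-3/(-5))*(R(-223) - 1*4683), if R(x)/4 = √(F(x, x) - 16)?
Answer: -14049/5 + 12*I*√462/5 ≈ -2809.8 + 51.586*I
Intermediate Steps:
F(S, n) = 2*n
R(x) = 4*√(-16 + 2*x) (R(x) = 4*√(2*x - 16) = 4*√(-16 + 2*x))
(-3/(-5))*(R(-223) - 1*4683) = (-3/(-5))*(4*√(-16 + 2*(-223)) - 1*4683) = (-3*(-⅕))*(4*√(-16 - 446) - 4683) = 3*(4*√(-462) - 4683)/5 = 3*(4*(I*√462) - 4683)/5 = 3*(4*I*√462 - 4683)/5 = 3*(-4683 + 4*I*√462)/5 = -14049/5 + 12*I*√462/5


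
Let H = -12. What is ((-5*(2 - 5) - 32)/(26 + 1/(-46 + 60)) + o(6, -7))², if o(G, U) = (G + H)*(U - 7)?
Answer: 925498084/133225 ≈ 6946.9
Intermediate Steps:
o(G, U) = (-12 + G)*(-7 + U) (o(G, U) = (G - 12)*(U - 7) = (-12 + G)*(-7 + U))
((-5*(2 - 5) - 32)/(26 + 1/(-46 + 60)) + o(6, -7))² = ((-5*(2 - 5) - 32)/(26 + 1/(-46 + 60)) + (84 - 12*(-7) - 7*6 + 6*(-7)))² = ((-5*(-3) - 32)/(26 + 1/14) + (84 + 84 - 42 - 42))² = ((15 - 32)/(26 + 1/14) + 84)² = (-17/365/14 + 84)² = (-17*14/365 + 84)² = (-238/365 + 84)² = (30422/365)² = 925498084/133225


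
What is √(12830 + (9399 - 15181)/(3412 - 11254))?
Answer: 19*√546434481/3921 ≈ 113.27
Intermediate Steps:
√(12830 + (9399 - 15181)/(3412 - 11254)) = √(12830 - 5782/(-7842)) = √(12830 - 5782*(-1/7842)) = √(12830 + 2891/3921) = √(50309321/3921) = 19*√546434481/3921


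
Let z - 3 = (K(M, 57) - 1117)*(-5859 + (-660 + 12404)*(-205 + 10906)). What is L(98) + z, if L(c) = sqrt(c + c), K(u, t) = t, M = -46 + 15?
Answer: -133206686083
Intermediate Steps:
M = -31
L(c) = sqrt(2)*sqrt(c) (L(c) = sqrt(2*c) = sqrt(2)*sqrt(c))
z = -133206686097 (z = 3 + (57 - 1117)*(-5859 + (-660 + 12404)*(-205 + 10906)) = 3 - 1060*(-5859 + 11744*10701) = 3 - 1060*(-5859 + 125672544) = 3 - 1060*125666685 = 3 - 133206686100 = -133206686097)
L(98) + z = sqrt(2)*sqrt(98) - 133206686097 = sqrt(2)*(7*sqrt(2)) - 133206686097 = 14 - 133206686097 = -133206686083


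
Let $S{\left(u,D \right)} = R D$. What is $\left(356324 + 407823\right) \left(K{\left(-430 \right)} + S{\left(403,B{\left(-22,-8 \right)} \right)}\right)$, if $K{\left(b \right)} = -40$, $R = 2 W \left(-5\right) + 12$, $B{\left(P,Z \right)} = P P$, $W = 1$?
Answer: $709128416$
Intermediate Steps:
$B{\left(P,Z \right)} = P^{2}$
$R = 2$ ($R = 2 \cdot 1 \left(-5\right) + 12 = 2 \left(-5\right) + 12 = -10 + 12 = 2$)
$S{\left(u,D \right)} = 2 D$
$\left(356324 + 407823\right) \left(K{\left(-430 \right)} + S{\left(403,B{\left(-22,-8 \right)} \right)}\right) = \left(356324 + 407823\right) \left(-40 + 2 \left(-22\right)^{2}\right) = 764147 \left(-40 + 2 \cdot 484\right) = 764147 \left(-40 + 968\right) = 764147 \cdot 928 = 709128416$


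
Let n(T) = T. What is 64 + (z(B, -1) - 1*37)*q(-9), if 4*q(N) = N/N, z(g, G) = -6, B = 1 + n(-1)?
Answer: 213/4 ≈ 53.250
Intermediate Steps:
B = 0 (B = 1 - 1 = 0)
q(N) = 1/4 (q(N) = (N/N)/4 = (1/4)*1 = 1/4)
64 + (z(B, -1) - 1*37)*q(-9) = 64 + (-6 - 1*37)*(1/4) = 64 + (-6 - 37)*(1/4) = 64 - 43*1/4 = 64 - 43/4 = 213/4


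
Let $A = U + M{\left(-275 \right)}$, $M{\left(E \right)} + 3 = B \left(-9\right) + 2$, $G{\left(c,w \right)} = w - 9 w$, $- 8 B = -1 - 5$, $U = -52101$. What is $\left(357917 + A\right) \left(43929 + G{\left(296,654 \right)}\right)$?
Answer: $\frac{47335447401}{4} \approx 1.1834 \cdot 10^{10}$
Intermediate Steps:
$B = \frac{3}{4}$ ($B = - \frac{-1 - 5}{8} = \left(- \frac{1}{8}\right) \left(-6\right) = \frac{3}{4} \approx 0.75$)
$G{\left(c,w \right)} = - 8 w$
$M{\left(E \right)} = - \frac{31}{4}$ ($M{\left(E \right)} = -3 + \left(\frac{3}{4} \left(-9\right) + 2\right) = -3 + \left(- \frac{27}{4} + 2\right) = -3 - \frac{19}{4} = - \frac{31}{4}$)
$A = - \frac{208435}{4}$ ($A = -52101 - \frac{31}{4} = - \frac{208435}{4} \approx -52109.0$)
$\left(357917 + A\right) \left(43929 + G{\left(296,654 \right)}\right) = \left(357917 - \frac{208435}{4}\right) \left(43929 - 5232\right) = \frac{1223233 \left(43929 - 5232\right)}{4} = \frac{1223233}{4} \cdot 38697 = \frac{47335447401}{4}$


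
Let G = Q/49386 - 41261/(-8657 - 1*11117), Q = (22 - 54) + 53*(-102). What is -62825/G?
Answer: -30676152174150/965092367 ≈ -31786.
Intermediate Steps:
Q = -5438 (Q = -32 - 5406 = -5438)
G = 965092367/488279382 (G = -5438/49386 - 41261/(-8657 - 1*11117) = -5438*1/49386 - 41261/(-8657 - 11117) = -2719/24693 - 41261/(-19774) = -2719/24693 - 41261*(-1/19774) = -2719/24693 + 41261/19774 = 965092367/488279382 ≈ 1.9765)
-62825/G = -62825/965092367/488279382 = -62825*488279382/965092367 = -30676152174150/965092367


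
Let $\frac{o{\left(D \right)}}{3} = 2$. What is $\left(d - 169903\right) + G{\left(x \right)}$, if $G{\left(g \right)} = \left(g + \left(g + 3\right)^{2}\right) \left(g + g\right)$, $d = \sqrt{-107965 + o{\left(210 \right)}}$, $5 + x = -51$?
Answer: $-478239 + i \sqrt{107959} \approx -4.7824 \cdot 10^{5} + 328.57 i$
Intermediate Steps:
$x = -56$ ($x = -5 - 51 = -56$)
$o{\left(D \right)} = 6$ ($o{\left(D \right)} = 3 \cdot 2 = 6$)
$d = i \sqrt{107959}$ ($d = \sqrt{-107965 + 6} = \sqrt{-107959} = i \sqrt{107959} \approx 328.57 i$)
$G{\left(g \right)} = 2 g \left(g + \left(3 + g\right)^{2}\right)$ ($G{\left(g \right)} = \left(g + \left(3 + g\right)^{2}\right) 2 g = 2 g \left(g + \left(3 + g\right)^{2}\right)$)
$\left(d - 169903\right) + G{\left(x \right)} = \left(i \sqrt{107959} - 169903\right) + 2 \left(-56\right) \left(-56 + \left(3 - 56\right)^{2}\right) = \left(-169903 + i \sqrt{107959}\right) + 2 \left(-56\right) \left(-56 + \left(-53\right)^{2}\right) = \left(-169903 + i \sqrt{107959}\right) + 2 \left(-56\right) \left(-56 + 2809\right) = \left(-169903 + i \sqrt{107959}\right) + 2 \left(-56\right) 2753 = \left(-169903 + i \sqrt{107959}\right) - 308336 = -478239 + i \sqrt{107959}$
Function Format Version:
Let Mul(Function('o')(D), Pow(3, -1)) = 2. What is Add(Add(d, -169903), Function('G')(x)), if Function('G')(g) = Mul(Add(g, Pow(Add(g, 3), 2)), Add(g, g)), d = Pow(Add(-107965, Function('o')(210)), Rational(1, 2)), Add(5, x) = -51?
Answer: Add(-478239, Mul(I, Pow(107959, Rational(1, 2)))) ≈ Add(-4.7824e+5, Mul(328.57, I))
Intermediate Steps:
x = -56 (x = Add(-5, -51) = -56)
Function('o')(D) = 6 (Function('o')(D) = Mul(3, 2) = 6)
d = Mul(I, Pow(107959, Rational(1, 2))) (d = Pow(Add(-107965, 6), Rational(1, 2)) = Pow(-107959, Rational(1, 2)) = Mul(I, Pow(107959, Rational(1, 2))) ≈ Mul(328.57, I))
Function('G')(g) = Mul(2, g, Add(g, Pow(Add(3, g), 2))) (Function('G')(g) = Mul(Add(g, Pow(Add(3, g), 2)), Mul(2, g)) = Mul(2, g, Add(g, Pow(Add(3, g), 2))))
Add(Add(d, -169903), Function('G')(x)) = Add(Add(Mul(I, Pow(107959, Rational(1, 2))), -169903), Mul(2, -56, Add(-56, Pow(Add(3, -56), 2)))) = Add(Add(-169903, Mul(I, Pow(107959, Rational(1, 2)))), Mul(2, -56, Add(-56, Pow(-53, 2)))) = Add(Add(-169903, Mul(I, Pow(107959, Rational(1, 2)))), Mul(2, -56, Add(-56, 2809))) = Add(Add(-169903, Mul(I, Pow(107959, Rational(1, 2)))), Mul(2, -56, 2753)) = Add(Add(-169903, Mul(I, Pow(107959, Rational(1, 2)))), -308336) = Add(-478239, Mul(I, Pow(107959, Rational(1, 2))))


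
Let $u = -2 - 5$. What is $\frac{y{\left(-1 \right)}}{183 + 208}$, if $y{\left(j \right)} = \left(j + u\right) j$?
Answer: $\frac{8}{391} \approx 0.02046$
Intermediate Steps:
$u = -7$ ($u = -2 - 5 = -7$)
$y{\left(j \right)} = j \left(-7 + j\right)$ ($y{\left(j \right)} = \left(j - 7\right) j = \left(-7 + j\right) j = j \left(-7 + j\right)$)
$\frac{y{\left(-1 \right)}}{183 + 208} = \frac{\left(-1\right) \left(-7 - 1\right)}{183 + 208} = \frac{\left(-1\right) \left(-8\right)}{391} = \frac{1}{391} \cdot 8 = \frac{8}{391}$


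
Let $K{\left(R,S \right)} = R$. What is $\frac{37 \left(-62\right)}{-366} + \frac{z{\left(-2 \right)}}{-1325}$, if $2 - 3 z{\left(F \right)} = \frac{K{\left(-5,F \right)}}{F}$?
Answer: $\frac{3039611}{484950} \approx 6.2679$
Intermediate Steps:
$z{\left(F \right)} = \frac{2}{3} + \frac{5}{3 F}$ ($z{\left(F \right)} = \frac{2}{3} - \frac{\left(-5\right) \frac{1}{F}}{3} = \frac{2}{3} + \frac{5}{3 F}$)
$\frac{37 \left(-62\right)}{-366} + \frac{z{\left(-2 \right)}}{-1325} = \frac{37 \left(-62\right)}{-366} + \frac{\frac{1}{3} \frac{1}{-2} \left(5 + 2 \left(-2\right)\right)}{-1325} = \left(-2294\right) \left(- \frac{1}{366}\right) + \frac{1}{3} \left(- \frac{1}{2}\right) \left(5 - 4\right) \left(- \frac{1}{1325}\right) = \frac{1147}{183} + \frac{1}{3} \left(- \frac{1}{2}\right) 1 \left(- \frac{1}{1325}\right) = \frac{1147}{183} - - \frac{1}{7950} = \frac{1147}{183} + \frac{1}{7950} = \frac{3039611}{484950}$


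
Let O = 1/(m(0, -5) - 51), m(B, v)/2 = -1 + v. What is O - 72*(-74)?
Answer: 335663/63 ≈ 5328.0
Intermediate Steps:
m(B, v) = -2 + 2*v (m(B, v) = 2*(-1 + v) = -2 + 2*v)
O = -1/63 (O = 1/((-2 + 2*(-5)) - 51) = 1/((-2 - 10) - 51) = 1/(-12 - 51) = 1/(-63) = -1/63 ≈ -0.015873)
O - 72*(-74) = -1/63 - 72*(-74) = -1/63 + 5328 = 335663/63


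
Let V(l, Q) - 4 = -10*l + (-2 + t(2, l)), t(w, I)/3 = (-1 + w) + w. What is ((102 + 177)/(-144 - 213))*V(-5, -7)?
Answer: -5673/119 ≈ -47.672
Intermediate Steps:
t(w, I) = -3 + 6*w (t(w, I) = 3*((-1 + w) + w) = 3*(-1 + 2*w) = -3 + 6*w)
V(l, Q) = 11 - 10*l (V(l, Q) = 4 + (-10*l + (-2 + (-3 + 6*2))) = 4 + (-10*l + (-2 + (-3 + 12))) = 4 + (-10*l + (-2 + 9)) = 4 + (-10*l + 7) = 4 + (7 - 10*l) = 11 - 10*l)
((102 + 177)/(-144 - 213))*V(-5, -7) = ((102 + 177)/(-144 - 213))*(11 - 10*(-5)) = (279/(-357))*(11 + 50) = (279*(-1/357))*61 = -93/119*61 = -5673/119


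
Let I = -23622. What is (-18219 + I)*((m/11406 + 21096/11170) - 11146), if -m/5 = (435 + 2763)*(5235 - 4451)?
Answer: 5438788295535342/10617085 ≈ 5.1227e+8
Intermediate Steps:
m = -12536160 (m = -5*(435 + 2763)*(5235 - 4451) = -15990*784 = -5*2507232 = -12536160)
(-18219 + I)*((m/11406 + 21096/11170) - 11146) = (-18219 - 23622)*((-12536160/11406 + 21096/11170) - 11146) = -41841*((-12536160*1/11406 + 21096*(1/11170)) - 11146) = -41841*((-2089360/1901 + 10548/5585) - 11146) = -41841*(-11649023852/10617085 - 11146) = -41841*(-129987053262/10617085) = 5438788295535342/10617085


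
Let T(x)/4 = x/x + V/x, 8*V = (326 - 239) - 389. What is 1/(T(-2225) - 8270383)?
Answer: -2225/18401593124 ≈ -1.2091e-7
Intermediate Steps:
V = -151/4 (V = ((326 - 239) - 389)/8 = (87 - 389)/8 = (⅛)*(-302) = -151/4 ≈ -37.750)
T(x) = 4 - 151/x (T(x) = 4*(x/x - 151/(4*x)) = 4*(1 - 151/(4*x)) = 4 - 151/x)
1/(T(-2225) - 8270383) = 1/((4 - 151/(-2225)) - 8270383) = 1/((4 - 151*(-1/2225)) - 8270383) = 1/((4 + 151/2225) - 8270383) = 1/(9051/2225 - 8270383) = 1/(-18401593124/2225) = -2225/18401593124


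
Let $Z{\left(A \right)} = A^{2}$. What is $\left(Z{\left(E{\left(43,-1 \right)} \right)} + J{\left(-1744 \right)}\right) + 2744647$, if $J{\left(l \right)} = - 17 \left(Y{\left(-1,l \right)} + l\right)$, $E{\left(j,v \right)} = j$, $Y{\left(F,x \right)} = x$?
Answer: $2805792$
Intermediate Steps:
$J{\left(l \right)} = - 34 l$ ($J{\left(l \right)} = - 17 \left(l + l\right) = - 17 \cdot 2 l = - 34 l$)
$\left(Z{\left(E{\left(43,-1 \right)} \right)} + J{\left(-1744 \right)}\right) + 2744647 = \left(43^{2} - -59296\right) + 2744647 = \left(1849 + 59296\right) + 2744647 = 61145 + 2744647 = 2805792$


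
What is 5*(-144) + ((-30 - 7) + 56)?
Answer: -701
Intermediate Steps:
5*(-144) + ((-30 - 7) + 56) = -720 + (-37 + 56) = -720 + 19 = -701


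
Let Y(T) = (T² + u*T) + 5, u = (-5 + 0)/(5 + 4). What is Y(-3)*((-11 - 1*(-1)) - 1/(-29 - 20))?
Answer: -7661/49 ≈ -156.35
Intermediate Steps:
u = -5/9 ≈ -0.55556
Y(T) = 5 + T² - 5*T/9 (Y(T) = (T² - 5*T/9) + 5 = 5 + T² - 5*T/9)
Y(-3)*((-11 - 1*(-1)) - 1/(-29 - 20)) = (5 + (-3)² - 5/9*(-3))*((-11 - 1*(-1)) - 1/(-29 - 20)) = (5 + 9 + 5/3)*((-11 + 1) - 1/(-49)) = 47*(-10 - 1*(-1/49))/3 = 47*(-10 + 1/49)/3 = (47/3)*(-489/49) = -7661/49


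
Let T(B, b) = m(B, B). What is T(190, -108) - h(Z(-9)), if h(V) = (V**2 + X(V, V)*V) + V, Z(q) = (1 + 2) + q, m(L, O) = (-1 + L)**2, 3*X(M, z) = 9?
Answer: 35709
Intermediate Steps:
X(M, z) = 3 (X(M, z) = (1/3)*9 = 3)
T(B, b) = (-1 + B)**2
Z(q) = 3 + q
h(V) = V**2 + 4*V (h(V) = (V**2 + 3*V) + V = V**2 + 4*V)
T(190, -108) - h(Z(-9)) = (-1 + 190)**2 - (3 - 9)*(4 + (3 - 9)) = 189**2 - (-6)*(4 - 6) = 35721 - (-6)*(-2) = 35721 - 1*12 = 35721 - 12 = 35709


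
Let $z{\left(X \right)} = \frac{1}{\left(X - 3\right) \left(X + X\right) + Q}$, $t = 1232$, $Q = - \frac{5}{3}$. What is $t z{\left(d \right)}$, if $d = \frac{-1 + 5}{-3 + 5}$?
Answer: $- \frac{3696}{17} \approx -217.41$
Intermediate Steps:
$Q = - \frac{5}{3}$ ($Q = \left(-5\right) \frac{1}{3} = - \frac{5}{3} \approx -1.6667$)
$d = 2$ ($d = \frac{4}{2} = 4 \cdot \frac{1}{2} = 2$)
$z{\left(X \right)} = \frac{1}{- \frac{5}{3} + 2 X \left(-3 + X\right)}$ ($z{\left(X \right)} = \frac{1}{\left(X - 3\right) \left(X + X\right) - \frac{5}{3}} = \frac{1}{\left(-3 + X\right) 2 X - \frac{5}{3}} = \frac{1}{2 X \left(-3 + X\right) - \frac{5}{3}} = \frac{1}{- \frac{5}{3} + 2 X \left(-3 + X\right)}$)
$t z{\left(d \right)} = 1232 \frac{3}{-5 - 36 + 6 \cdot 2^{2}} = 1232 \frac{3}{-5 - 36 + 6 \cdot 4} = 1232 \frac{3}{-5 - 36 + 24} = 1232 \frac{3}{-17} = 1232 \cdot 3 \left(- \frac{1}{17}\right) = 1232 \left(- \frac{3}{17}\right) = - \frac{3696}{17}$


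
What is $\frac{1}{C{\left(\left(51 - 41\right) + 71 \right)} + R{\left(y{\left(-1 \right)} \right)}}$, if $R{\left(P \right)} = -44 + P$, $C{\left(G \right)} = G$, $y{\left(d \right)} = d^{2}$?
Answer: $\frac{1}{38} \approx 0.026316$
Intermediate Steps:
$\frac{1}{C{\left(\left(51 - 41\right) + 71 \right)} + R{\left(y{\left(-1 \right)} \right)}} = \frac{1}{\left(\left(51 - 41\right) + 71\right) - \left(44 - \left(-1\right)^{2}\right)} = \frac{1}{\left(10 + 71\right) + \left(-44 + 1\right)} = \frac{1}{81 - 43} = \frac{1}{38}$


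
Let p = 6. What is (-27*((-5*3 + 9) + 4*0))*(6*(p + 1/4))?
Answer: 6075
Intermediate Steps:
(-27*((-5*3 + 9) + 4*0))*(6*(p + 1/4)) = (-27*((-5*3 + 9) + 4*0))*(6*(6 + 1/4)) = (-27*((-15 + 9) + 0))*(6*(6 + ¼)) = (-27*(-6 + 0))*(6*(25/4)) = -27*(-6)*(75/2) = 162*(75/2) = 6075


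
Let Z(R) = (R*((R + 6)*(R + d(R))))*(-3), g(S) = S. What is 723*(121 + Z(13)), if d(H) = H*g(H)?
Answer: -97417743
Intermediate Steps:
d(H) = H**2 (d(H) = H*H = H**2)
Z(R) = -3*R*(6 + R)*(R + R**2) (Z(R) = (R*((R + 6)*(R + R**2)))*(-3) = (R*((6 + R)*(R + R**2)))*(-3) = (R*(6 + R)*(R + R**2))*(-3) = -3*R*(6 + R)*(R + R**2))
723*(121 + Z(13)) = 723*(121 - 3*13**2*(6 + 13**2 + 7*13)) = 723*(121 - 3*169*(6 + 169 + 91)) = 723*(121 - 3*169*266) = 723*(121 - 134862) = 723*(-134741) = -97417743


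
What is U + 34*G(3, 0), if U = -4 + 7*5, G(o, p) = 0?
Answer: 31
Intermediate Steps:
U = 31 (U = -4 + 35 = 31)
U + 34*G(3, 0) = 31 + 34*0 = 31 + 0 = 31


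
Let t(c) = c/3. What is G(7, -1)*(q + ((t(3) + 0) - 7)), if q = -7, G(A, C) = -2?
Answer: 26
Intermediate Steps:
t(c) = c/3 (t(c) = c*(⅓) = c/3)
G(7, -1)*(q + ((t(3) + 0) - 7)) = -2*(-7 + (((⅓)*3 + 0) - 7)) = -2*(-7 + ((1 + 0) - 7)) = -2*(-7 + (1 - 7)) = -2*(-7 - 6) = -2*(-13) = 26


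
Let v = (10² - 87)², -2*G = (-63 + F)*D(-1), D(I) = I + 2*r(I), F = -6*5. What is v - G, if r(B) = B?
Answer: 617/2 ≈ 308.50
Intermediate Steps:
F = -30
D(I) = 3*I (D(I) = I + 2*I = 3*I)
G = -279/2 (G = -(-63 - 30)*3*(-1)/2 = -(-93)*(-3)/2 = -½*279 = -279/2 ≈ -139.50)
v = 169 (v = (100 - 87)² = 13² = 169)
v - G = 169 - 1*(-279/2) = 169 + 279/2 = 617/2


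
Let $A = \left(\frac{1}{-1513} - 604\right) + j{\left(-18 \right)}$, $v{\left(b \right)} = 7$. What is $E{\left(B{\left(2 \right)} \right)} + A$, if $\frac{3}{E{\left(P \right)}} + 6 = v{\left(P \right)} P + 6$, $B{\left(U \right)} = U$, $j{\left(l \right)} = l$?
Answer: $- \frac{13170679}{21182} \approx -621.79$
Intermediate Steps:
$E{\left(P \right)} = \frac{3}{7 P}$ ($E{\left(P \right)} = \frac{3}{-6 + \left(7 P + 6\right)} = \frac{3}{-6 + \left(6 + 7 P\right)} = \frac{3}{7 P}$)
$A = - \frac{941087}{1513}$ ($A = \left(\frac{1}{-1513} - 604\right) - 18 = \left(- \frac{1}{1513} - 604\right) - 18 = - \frac{913853}{1513} - 18 = - \frac{941087}{1513} \approx -622.0$)
$E{\left(B{\left(2 \right)} \right)} + A = \frac{3}{7 \cdot 2} - \frac{941087}{1513} = \frac{3}{7} \cdot \frac{1}{2} - \frac{941087}{1513} = \frac{3}{14} - \frac{941087}{1513} = - \frac{13170679}{21182}$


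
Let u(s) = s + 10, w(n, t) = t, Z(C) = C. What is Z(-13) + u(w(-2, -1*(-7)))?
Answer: 4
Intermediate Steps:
u(s) = 10 + s
Z(-13) + u(w(-2, -1*(-7))) = -13 + (10 - 1*(-7)) = -13 + (10 + 7) = -13 + 17 = 4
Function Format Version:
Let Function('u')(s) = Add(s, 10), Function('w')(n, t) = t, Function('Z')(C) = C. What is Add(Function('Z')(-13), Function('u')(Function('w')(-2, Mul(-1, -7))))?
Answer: 4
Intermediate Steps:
Function('u')(s) = Add(10, s)
Add(Function('Z')(-13), Function('u')(Function('w')(-2, Mul(-1, -7)))) = Add(-13, Add(10, Mul(-1, -7))) = Add(-13, Add(10, 7)) = Add(-13, 17) = 4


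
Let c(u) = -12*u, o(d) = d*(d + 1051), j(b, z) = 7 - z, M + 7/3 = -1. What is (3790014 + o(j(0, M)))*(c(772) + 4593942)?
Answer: 52278823435580/3 ≈ 1.7426e+13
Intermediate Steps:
M = -10/3 (M = -7/3 - 1 = -10/3 ≈ -3.3333)
o(d) = d*(1051 + d)
(3790014 + o(j(0, M)))*(c(772) + 4593942) = (3790014 + (7 - 1*(-10/3))*(1051 + (7 - 1*(-10/3))))*(-12*772 + 4593942) = (3790014 + (7 + 10/3)*(1051 + (7 + 10/3)))*(-9264 + 4593942) = (3790014 + 31*(1051 + 31/3)/3)*4584678 = (3790014 + (31/3)*(3184/3))*4584678 = (3790014 + 98704/9)*4584678 = (34208830/9)*4584678 = 52278823435580/3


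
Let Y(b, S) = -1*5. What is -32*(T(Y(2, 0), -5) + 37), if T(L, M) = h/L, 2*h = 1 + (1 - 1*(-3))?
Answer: -1168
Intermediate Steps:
Y(b, S) = -5
h = 5/2 (h = (1 + (1 - 1*(-3)))/2 = (1 + (1 + 3))/2 = (1 + 4)/2 = (½)*5 = 5/2 ≈ 2.5000)
T(L, M) = 5/(2*L)
-32*(T(Y(2, 0), -5) + 37) = -32*((5/2)/(-5) + 37) = -32*((5/2)*(-⅕) + 37) = -32*(-½ + 37) = -32*73/2 = -1168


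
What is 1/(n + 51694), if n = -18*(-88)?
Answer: 1/53278 ≈ 1.8769e-5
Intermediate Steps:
n = 1584
1/(n + 51694) = 1/(1584 + 51694) = 1/53278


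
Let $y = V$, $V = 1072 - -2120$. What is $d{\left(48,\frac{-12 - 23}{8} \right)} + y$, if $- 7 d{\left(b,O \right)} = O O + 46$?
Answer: $\frac{1425847}{448} \approx 3182.7$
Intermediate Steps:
$d{\left(b,O \right)} = - \frac{46}{7} - \frac{O^{2}}{7}$ ($d{\left(b,O \right)} = - \frac{O O + 46}{7} = - \frac{O^{2} + 46}{7} = - \frac{46 + O^{2}}{7} = - \frac{46}{7} - \frac{O^{2}}{7}$)
$V = 3192$ ($V = 1072 + 2120 = 3192$)
$y = 3192$
$d{\left(48,\frac{-12 - 23}{8} \right)} + y = \left(- \frac{46}{7} - \frac{\left(\frac{-12 - 23}{8}\right)^{2}}{7}\right) + 3192 = \left(- \frac{46}{7} - \frac{\left(\left(-12 - 23\right) \frac{1}{8}\right)^{2}}{7}\right) + 3192 = \left(- \frac{46}{7} - \frac{\left(\left(-35\right) \frac{1}{8}\right)^{2}}{7}\right) + 3192 = \left(- \frac{46}{7} - \frac{\left(- \frac{35}{8}\right)^{2}}{7}\right) + 3192 = \left(- \frac{46}{7} - \frac{175}{64}\right) + 3192 = - \frac{4169}{448} + 3192 = \frac{1425847}{448}$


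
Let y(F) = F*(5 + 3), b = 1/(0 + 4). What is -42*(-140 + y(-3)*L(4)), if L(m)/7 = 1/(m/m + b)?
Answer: 57624/5 ≈ 11525.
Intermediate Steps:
b = 1/4 ≈ 0.25000
y(F) = 8*F (y(F) = F*8 = 8*F)
L(m) = 28/5 (L(m) = 7/(m/m + 1/4) = 7/(1 + 1/4) = 7/(5/4) = 7*(4/5) = 28/5)
-42*(-140 + y(-3)*L(4)) = -42*(-140 + (8*(-3))*(28/5)) = -42*(-140 - 24*28/5) = -42*(-140 - 672/5) = -42*(-1372/5) = 57624/5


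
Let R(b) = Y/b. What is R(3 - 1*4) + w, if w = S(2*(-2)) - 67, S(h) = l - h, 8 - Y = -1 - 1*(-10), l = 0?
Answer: -62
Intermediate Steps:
Y = -1 (Y = 8 - (-1 - 1*(-10)) = 8 - (-1 + 10) = 8 - 1*9 = 8 - 9 = -1)
S(h) = -h (S(h) = 0 - h = -h)
R(b) = -1/b
w = -63 (w = -2*(-2) - 67 = -1*(-4) - 67 = 4 - 67 = -63)
R(3 - 1*4) + w = -1/(3 - 1*4) - 63 = -1/(3 - 4) - 63 = -1/(-1) - 63 = -1*(-1) - 63 = 1 - 63 = -62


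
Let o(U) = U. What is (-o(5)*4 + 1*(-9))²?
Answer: 841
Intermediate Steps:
(-o(5)*4 + 1*(-9))² = (-1*5*4 + 1*(-9))² = (-5*4 - 9)² = (-20 - 9)² = (-29)² = 841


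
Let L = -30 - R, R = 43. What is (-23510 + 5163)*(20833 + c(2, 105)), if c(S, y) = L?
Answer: -380883720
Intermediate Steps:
L = -73 (L = -30 - 1*43 = -30 - 43 = -73)
c(S, y) = -73
(-23510 + 5163)*(20833 + c(2, 105)) = (-23510 + 5163)*(20833 - 73) = -18347*20760 = -380883720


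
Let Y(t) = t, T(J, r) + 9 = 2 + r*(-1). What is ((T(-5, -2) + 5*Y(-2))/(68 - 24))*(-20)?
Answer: 75/11 ≈ 6.8182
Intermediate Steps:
T(J, r) = -7 - r (T(J, r) = -9 + (2 + r*(-1)) = -9 + (2 - r) = -7 - r)
((T(-5, -2) + 5*Y(-2))/(68 - 24))*(-20) = (((-7 - 1*(-2)) + 5*(-2))/(68 - 24))*(-20) = (((-7 + 2) - 10)/44)*(-20) = ((-5 - 10)/44)*(-20) = ((1/44)*(-15))*(-20) = -15/44*(-20) = 75/11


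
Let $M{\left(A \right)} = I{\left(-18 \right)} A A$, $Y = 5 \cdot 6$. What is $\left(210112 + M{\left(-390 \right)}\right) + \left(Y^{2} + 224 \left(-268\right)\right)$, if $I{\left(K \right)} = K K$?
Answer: $49431380$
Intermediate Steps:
$I{\left(K \right)} = K^{2}$
$Y = 30$
$M{\left(A \right)} = 324 A^{2}$ ($M{\left(A \right)} = \left(-18\right)^{2} A A = 324 A A = 324 A^{2}$)
$\left(210112 + M{\left(-390 \right)}\right) + \left(Y^{2} + 224 \left(-268\right)\right) = \left(210112 + 324 \left(-390\right)^{2}\right) + \left(30^{2} + 224 \left(-268\right)\right) = \left(210112 + 324 \cdot 152100\right) + \left(900 - 60032\right) = \left(210112 + 49280400\right) - 59132 = 49490512 - 59132 = 49431380$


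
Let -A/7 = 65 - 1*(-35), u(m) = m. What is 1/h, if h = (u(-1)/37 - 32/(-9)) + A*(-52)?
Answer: 333/12122375 ≈ 2.7470e-5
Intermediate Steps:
A = -700 (A = -7*(65 - 1*(-35)) = -7*(65 + 35) = -7*100 = -700)
h = 12122375/333 (h = (-1/37 - 32/(-9)) - 700*(-52) = (-1*1/37 - 32*(-⅑)) + 36400 = (-1/37 + 32/9) + 36400 = 1175/333 + 36400 = 12122375/333 ≈ 36404.)
1/h = 1/(12122375/333) = 333/12122375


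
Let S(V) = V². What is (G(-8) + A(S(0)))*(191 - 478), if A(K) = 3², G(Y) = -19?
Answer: 2870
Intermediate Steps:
A(K) = 9
(G(-8) + A(S(0)))*(191 - 478) = (-19 + 9)*(191 - 478) = -10*(-287) = 2870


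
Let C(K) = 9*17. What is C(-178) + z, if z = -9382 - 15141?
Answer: -24370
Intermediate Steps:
z = -24523
C(K) = 153
C(-178) + z = 153 - 24523 = -24370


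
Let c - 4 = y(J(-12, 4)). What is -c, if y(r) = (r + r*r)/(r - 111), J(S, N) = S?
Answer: -120/41 ≈ -2.9268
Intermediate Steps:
y(r) = (r + r²)/(-111 + r)
c = 120/41 (c = 4 - 12*(1 - 12)/(-111 - 12) = 4 - 12*(-11)/(-123) = 4 - 12*(-1/123)*(-11) = 4 - 44/41 = 120/41 ≈ 2.9268)
-c = -1*120/41 = -120/41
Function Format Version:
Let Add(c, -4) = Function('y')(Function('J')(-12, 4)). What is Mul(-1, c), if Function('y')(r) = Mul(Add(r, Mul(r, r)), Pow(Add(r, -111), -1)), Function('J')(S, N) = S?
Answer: Rational(-120, 41) ≈ -2.9268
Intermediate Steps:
Function('y')(r) = Mul(Pow(Add(-111, r), -1), Add(r, Pow(r, 2))) (Function('y')(r) = Mul(Add(r, Pow(r, 2)), Pow(Add(-111, r), -1)) = Mul(Pow(Add(-111, r), -1), Add(r, Pow(r, 2))))
c = Rational(120, 41) (c = Add(4, Mul(-12, Pow(Add(-111, -12), -1), Add(1, -12))) = Add(4, Mul(-12, Pow(-123, -1), -11)) = Add(4, Mul(-12, Rational(-1, 123), -11)) = Add(4, Rational(-44, 41)) = Rational(120, 41) ≈ 2.9268)
Mul(-1, c) = Mul(-1, Rational(120, 41)) = Rational(-120, 41)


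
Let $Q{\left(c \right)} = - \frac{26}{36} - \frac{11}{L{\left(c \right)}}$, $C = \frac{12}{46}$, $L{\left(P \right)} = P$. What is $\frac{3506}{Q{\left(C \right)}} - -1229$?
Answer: $\frac{221420}{193} \approx 1147.3$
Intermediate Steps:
$C = \frac{6}{23}$ ($C = 12 \cdot \frac{1}{46} = \frac{6}{23} \approx 0.26087$)
$Q{\left(c \right)} = - \frac{13}{18} - \frac{11}{c}$ ($Q{\left(c \right)} = - \frac{26}{36} - \frac{11}{c} = \left(-26\right) \frac{1}{36} - \frac{11}{c} = - \frac{13}{18} - \frac{11}{c}$)
$\frac{3506}{Q{\left(C \right)}} - -1229 = \frac{3506}{- \frac{13}{18} - \frac{11}{\frac{6}{23}}} - -1229 = \frac{3506}{- \frac{13}{18} - \frac{253}{6}} + 1229 = \frac{3506}{- \frac{386}{9}} + 1229 = 3506 \left(- \frac{9}{386}\right) + 1229 = - \frac{15777}{193} + 1229 = \frac{221420}{193}$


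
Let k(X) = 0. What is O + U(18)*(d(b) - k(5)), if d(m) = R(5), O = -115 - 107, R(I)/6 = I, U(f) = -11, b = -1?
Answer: -552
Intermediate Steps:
R(I) = 6*I
O = -222
d(m) = 30 (d(m) = 6*5 = 30)
O + U(18)*(d(b) - k(5)) = -222 - 11*(30 - 1*0) = -222 - 11*(30 + 0) = -222 - 11*30 = -222 - 330 = -552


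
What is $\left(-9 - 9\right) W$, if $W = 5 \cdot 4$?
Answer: $-360$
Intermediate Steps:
$W = 20$
$\left(-9 - 9\right) W = \left(-9 - 9\right) 20 = \left(-18\right) 20 = -360$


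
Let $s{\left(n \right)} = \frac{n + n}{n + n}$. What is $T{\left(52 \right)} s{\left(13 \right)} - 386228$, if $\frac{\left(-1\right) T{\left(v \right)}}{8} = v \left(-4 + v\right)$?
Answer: $-406196$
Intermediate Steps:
$s{\left(n \right)} = 1$ ($s{\left(n \right)} = \frac{2 n}{2 n} = 2 n \frac{1}{2 n} = 1$)
$T{\left(v \right)} = - 8 v \left(-4 + v\right)$
$T{\left(52 \right)} s{\left(13 \right)} - 386228 = 8 \cdot 52 \left(4 - 52\right) 1 - 386228 = 8 \cdot 52 \left(-48\right) 1 - 386228 = \left(-19968\right) 1 - 386228 = -19968 - 386228 = -406196$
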